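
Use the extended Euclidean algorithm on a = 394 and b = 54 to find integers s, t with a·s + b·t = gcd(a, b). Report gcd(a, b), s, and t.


Euclidean algorithm on (394, 54) — divide until remainder is 0:
  394 = 7 · 54 + 16
  54 = 3 · 16 + 6
  16 = 2 · 6 + 4
  6 = 1 · 4 + 2
  4 = 2 · 2 + 0
gcd(394, 54) = 2.
Track Bezout coefficients alongside the remainders: start with r₀ = 394 = a·1 + b·0 (s = 1, t = 0) and r₁ = 54 = a·0 + b·1 (s = 0, t = 1); each new remainder r_{k+1} = r_{k-1} − q_k·r_k inherits s_{k+1} = s_{k-1} − q_k·s_k, t_{k+1} = t_{k-1} − q_k·t_k, so r_k = a·s_k + b·t_k at every step:
  q = 7: r = 16, s = 1 − 7·0 = 1, t = 0 − 7·1 = -7  (check: 394·1 + 54·(-7) = 16)
  q = 3: r = 6, s = 0 − 3·1 = -3, t = 1 − 3·(-7) = 22  (check: 394·(-3) + 54·22 = 6)
  q = 2: r = 4, s = 1 − 2·(-3) = 7, t = -7 − 2·22 = -51  (check: 394·7 + 54·(-51) = 4)
  q = 1: r = 2, s = -3 − 1·7 = -10, t = 22 − 1·(-51) = 73  (check: 394·(-10) + 54·73 = 2)
The row with r = 2 (the gcd) gives the Bezout coefficients s = -10, t = 73.
Result: 394 · (-10) + 54 · (73) = 2.

gcd(394, 54) = 2; s = -10, t = 73 (check: 394·(-10) + 54·73 = 2).


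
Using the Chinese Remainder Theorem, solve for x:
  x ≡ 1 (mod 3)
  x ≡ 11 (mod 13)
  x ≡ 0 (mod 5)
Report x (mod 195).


Moduli 3, 13, 5 are pairwise coprime; by CRT there is a unique solution modulo M = 3 · 13 · 5 = 195.
Solve pairwise, accumulating the modulus:
  Start with x ≡ 1 (mod 3).
  Combine with x ≡ 11 (mod 13): since gcd(3, 13) = 1, we get a unique residue mod 39.
    Write x = 1 + 3·t and substitute into x ≡ 11 (mod 13): 3·t ≡ 11 − 1 = 10 (mod 13).
    The inverse of 3 mod 13 is 9 (since 3·9 = 27 = 2·13 + 1), so t ≡ 9·10 = 90 ≡ 12 (mod 13).
    Then x = 1 + 3·12 = 37, valid modulo lcm(3, 13) = 39: x ≡ 37 (mod 39).
  Combine with x ≡ 0 (mod 5): since gcd(39, 5) = 1, we get a unique residue mod 195.
    Write x = 37 + 39·t and substitute into x ≡ 0 (mod 5): 39·t ≡ 0 − 37 = -37 (mod 5).
    Reduce coefficients mod 5: 4·t ≡ 3 (mod 5).
    The inverse of 4 mod 5 is 4 (since 4·4 = 16 = 3·5 + 1), so t ≡ 4·3 = 12 ≡ 2 (mod 5).
    Then x = 37 + 39·2 = 115, valid modulo lcm(39, 5) = 195: x ≡ 115 (mod 195).
Verify: 115 mod 3 = 1 ✓, 115 mod 13 = 11 ✓, 115 mod 5 = 0 ✓.

x ≡ 115 (mod 195).


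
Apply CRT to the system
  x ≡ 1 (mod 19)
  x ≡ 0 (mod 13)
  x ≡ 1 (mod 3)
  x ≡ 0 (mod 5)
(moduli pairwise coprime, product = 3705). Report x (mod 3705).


Product of moduli M = 19 · 13 · 3 · 5 = 3705.
Merge one congruence at a time:
  Start: x ≡ 1 (mod 19).
  Combine with x ≡ 0 (mod 13); new modulus lcm = 247.
    Write x = 1 + 19·t and substitute into x ≡ 0 (mod 13): 19·t ≡ 0 − 1 = -1 (mod 13).
    Reduce coefficients mod 13: 6·t ≡ 12 (mod 13).
    The inverse of 6 mod 13 is 11 (since 6·11 = 66 = 5·13 + 1), so t ≡ 11·12 = 132 ≡ 2 (mod 13).
    Then x = 1 + 19·2 = 39, valid modulo lcm(19, 13) = 247: x ≡ 39 (mod 247).
  Combine with x ≡ 1 (mod 3); new modulus lcm = 741.
    Write x = 39 + 247·t and substitute into x ≡ 1 (mod 3): 247·t ≡ 1 − 39 = -38 (mod 3).
    Reduce coefficients mod 3: 1·t ≡ 1 (mod 3).
    So t ≡ 1 (mod 3).
    Then x = 39 + 247·1 = 286, valid modulo lcm(247, 3) = 741: x ≡ 286 (mod 741).
  Combine with x ≡ 0 (mod 5); new modulus lcm = 3705.
    Write x = 286 + 741·t and substitute into x ≡ 0 (mod 5): 741·t ≡ 0 − 286 = -286 (mod 5).
    Reduce coefficients mod 5: 1·t ≡ 4 (mod 5).
    So t ≡ 4 (mod 5).
    Then x = 286 + 741·4 = 3250, valid modulo lcm(741, 5) = 3705: x ≡ 3250 (mod 3705).
Verify against each original: 3250 mod 19 = 1, 3250 mod 13 = 0, 3250 mod 3 = 1, 3250 mod 5 = 0.

x ≡ 3250 (mod 3705).


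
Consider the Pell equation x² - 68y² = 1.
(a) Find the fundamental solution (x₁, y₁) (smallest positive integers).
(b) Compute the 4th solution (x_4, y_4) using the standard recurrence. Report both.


Step 1: Find the fundamental solution (x₁, y₁) of x² - 68y² = 1.
  Expand √68 as a continued fraction. a₀ = ⌊√68⌋ = 8; iterate m_{k+1} = d_k·a_k − m_k, d_{k+1} = (68 − m_{k+1}²)/d_k, a_{k+1} = ⌊(a₀ + m_{k+1})/d_{k+1}⌋ (starting m₀ = 0, d₀ = 1), with convergents p_k = a_k·p_{k-1} + p_{k-2}, q_k = a_k·q_{k-1} + q_{k-2} (p₋₁ = 1, q₋₁ = 0):
  k = 0: a₀ = 8; p₀/q₀ = 8/1; p₀² − 68·q₀² = 64 − 68 = -4.
  k = 1: m = 8, d = 4, a = ⌊(8 + 8)/4⌋ = 4; p/q = (4·8 + 1)/(4·1 + 0) = 33/4; p² − 68·q² = 1089 − 1088 = 1.
  The first convergent with p² − 68·q² = 1 gives the fundamental solution (x₁, y₁) = (33, 4).
Step 2: Apply the recurrence (x_{n+1}, y_{n+1}) = (x₁x_n + 68y₁y_n, x₁y_n + y₁x_n) repeatedly.
  From (x_1, y_1) = (33, 4): x_2 = 33·33 + 68·4·4 = 2177; y_2 = 33·4 + 4·33 = 264.
  From (x_2, y_2) = (2177, 264): x_3 = 33·2177 + 68·4·264 = 143649; y_3 = 33·264 + 4·2177 = 17420.
  From (x_3, y_3) = (143649, 17420): x_4 = 33·143649 + 68·4·17420 = 9478657; y_4 = 33·17420 + 4·143649 = 1149456.
Step 3: Verify x_4² - 68·y_4² = 89844938523649 - 89844938523648 = 1 (should be 1). ✓

(x_1, y_1) = (33, 4); (x_4, y_4) = (9478657, 1149456).


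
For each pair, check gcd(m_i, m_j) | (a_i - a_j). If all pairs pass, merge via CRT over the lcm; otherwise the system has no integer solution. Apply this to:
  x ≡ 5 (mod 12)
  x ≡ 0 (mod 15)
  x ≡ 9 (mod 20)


Moduli 12, 15, 20 are not pairwise coprime, so CRT works modulo lcm(m_i) when all pairwise compatibility conditions hold.
Pairwise compatibility: gcd(m_i, m_j) must divide a_i - a_j for every pair.
Merge one congruence at a time:
  Start: x ≡ 5 (mod 12).
  Combine with x ≡ 0 (mod 15): gcd(12, 15) = 3, and 0 - 5 = -5 is NOT divisible by 3.
    ⇒ system is inconsistent (no integer solution).

No solution (the system is inconsistent).


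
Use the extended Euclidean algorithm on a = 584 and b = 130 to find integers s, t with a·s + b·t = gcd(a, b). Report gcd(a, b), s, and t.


Euclidean algorithm on (584, 130) — divide until remainder is 0:
  584 = 4 · 130 + 64
  130 = 2 · 64 + 2
  64 = 32 · 2 + 0
gcd(584, 130) = 2.
Track Bezout coefficients alongside the remainders: start with r₀ = 584 = a·1 + b·0 (s = 1, t = 0) and r₁ = 130 = a·0 + b·1 (s = 0, t = 1); each new remainder r_{k+1} = r_{k-1} − q_k·r_k inherits s_{k+1} = s_{k-1} − q_k·s_k, t_{k+1} = t_{k-1} − q_k·t_k, so r_k = a·s_k + b·t_k at every step:
  q = 4: r = 64, s = 1 − 4·0 = 1, t = 0 − 4·1 = -4  (check: 584·1 + 130·(-4) = 64)
  q = 2: r = 2, s = 0 − 2·1 = -2, t = 1 − 2·(-4) = 9  (check: 584·(-2) + 130·9 = 2)
The row with r = 2 (the gcd) gives the Bezout coefficients s = -2, t = 9.
Result: 584 · (-2) + 130 · (9) = 2.

gcd(584, 130) = 2; s = -2, t = 9 (check: 584·(-2) + 130·9 = 2).


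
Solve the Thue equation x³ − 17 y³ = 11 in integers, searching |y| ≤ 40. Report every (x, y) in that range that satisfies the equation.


The equation is x³ - 17y³ = 11. For fixed y, x³ = 17·y³ + 11, so a solution requires the RHS to be a perfect cube.
Strategy: iterate y from -40 to 40, compute RHS = 17·y³ + 11, and check whether it is a (positive or negative) perfect cube.
Check small values of y:
  y = 0: RHS = 11 is not a perfect cube.
  y = 1: RHS = 28 is not a perfect cube.
  y = -1: RHS = -6 is not a perfect cube.
  y = 2: RHS = 147 is not a perfect cube.
  y = -2: RHS = -125 = (-5)³ ⇒ x = -5 works.
  y = 3: RHS = 470 is not a perfect cube.
  y = -3: RHS = -448 is not a perfect cube.
Continuing the search up to |y| = 40 finds no further solutions beyond those listed.
Collected solutions: (-5, -2).

Solutions (with |y| ≤ 40): (-5, -2).


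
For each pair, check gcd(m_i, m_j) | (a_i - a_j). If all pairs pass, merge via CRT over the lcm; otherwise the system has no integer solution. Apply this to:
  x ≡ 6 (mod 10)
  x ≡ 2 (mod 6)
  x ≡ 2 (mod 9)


Moduli 10, 6, 9 are not pairwise coprime, so CRT works modulo lcm(m_i) when all pairwise compatibility conditions hold.
Pairwise compatibility: gcd(m_i, m_j) must divide a_i - a_j for every pair.
Merge one congruence at a time:
  Start: x ≡ 6 (mod 10).
  Combine with x ≡ 2 (mod 6): gcd(10, 6) = 2; 2 - 6 = -4, which IS divisible by 2, so compatible.
    Write x = 6 + 10·t and substitute into x ≡ 2 (mod 6): 10·t ≡ 2 − 6 = -4 (mod 6).
    Divide the congruence (and modulus) by g = 2: 5·t ≡ -2 (mod 3).
    Reduce coefficients mod 3: 2·t ≡ 1 (mod 3).
    The inverse of 2 mod 3 is 2 (since 2·2 = 4 = 1·3 + 1), so t ≡ 2·1 = 2 ≡ 2 (mod 3).
    Then x = 6 + 10·2 = 26, valid modulo lcm(10, 6) = 30: x ≡ 26 (mod 30).
  Combine with x ≡ 2 (mod 9): gcd(30, 9) = 3; 2 - 26 = -24, which IS divisible by 3, so compatible.
    Write x = 26 + 30·t and substitute into x ≡ 2 (mod 9): 30·t ≡ 2 − 26 = -24 (mod 9).
    Divide the congruence (and modulus) by g = 3: 10·t ≡ -8 (mod 3).
    Reduce coefficients mod 3: 1·t ≡ 1 (mod 3).
    So t ≡ 1 (mod 3).
    Then x = 26 + 30·1 = 56, valid modulo lcm(30, 9) = 90: x ≡ 56 (mod 90).
Verify: 56 mod 10 = 6, 56 mod 6 = 2, 56 mod 9 = 2.

x ≡ 56 (mod 90).


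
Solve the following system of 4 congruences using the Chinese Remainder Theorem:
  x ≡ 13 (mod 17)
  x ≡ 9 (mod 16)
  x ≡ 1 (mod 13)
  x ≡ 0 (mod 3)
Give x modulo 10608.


Product of moduli M = 17 · 16 · 13 · 3 = 10608.
Merge one congruence at a time:
  Start: x ≡ 13 (mod 17).
  Combine with x ≡ 9 (mod 16); new modulus lcm = 272.
    Write x = 13 + 17·t and substitute into x ≡ 9 (mod 16): 17·t ≡ 9 − 13 = -4 (mod 16).
    Reduce coefficients mod 16: 1·t ≡ 12 (mod 16).
    So t ≡ 12 (mod 16).
    Then x = 13 + 17·12 = 217, valid modulo lcm(17, 16) = 272: x ≡ 217 (mod 272).
  Combine with x ≡ 1 (mod 13); new modulus lcm = 3536.
    Write x = 217 + 272·t and substitute into x ≡ 1 (mod 13): 272·t ≡ 1 − 217 = -216 (mod 13).
    Reduce coefficients mod 13: 12·t ≡ 5 (mod 13).
    The inverse of 12 mod 13 is 12 (since 12·12 = 144 = 11·13 + 1), so t ≡ 12·5 = 60 ≡ 8 (mod 13).
    Then x = 217 + 272·8 = 2393, valid modulo lcm(272, 13) = 3536: x ≡ 2393 (mod 3536).
  Combine with x ≡ 0 (mod 3); new modulus lcm = 10608.
    Write x = 2393 + 3536·t and substitute into x ≡ 0 (mod 3): 3536·t ≡ 0 − 2393 = -2393 (mod 3).
    Reduce coefficients mod 3: 2·t ≡ 1 (mod 3).
    The inverse of 2 mod 3 is 2 (since 2·2 = 4 = 1·3 + 1), so t ≡ 2·1 = 2 ≡ 2 (mod 3).
    Then x = 2393 + 3536·2 = 9465, valid modulo lcm(3536, 3) = 10608: x ≡ 9465 (mod 10608).
Verify against each original: 9465 mod 17 = 13, 9465 mod 16 = 9, 9465 mod 13 = 1, 9465 mod 3 = 0.

x ≡ 9465 (mod 10608).


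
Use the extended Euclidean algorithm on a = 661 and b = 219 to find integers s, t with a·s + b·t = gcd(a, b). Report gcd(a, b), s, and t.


Euclidean algorithm on (661, 219) — divide until remainder is 0:
  661 = 3 · 219 + 4
  219 = 54 · 4 + 3
  4 = 1 · 3 + 1
  3 = 3 · 1 + 0
gcd(661, 219) = 1.
Track Bezout coefficients alongside the remainders: start with r₀ = 661 = a·1 + b·0 (s = 1, t = 0) and r₁ = 219 = a·0 + b·1 (s = 0, t = 1); each new remainder r_{k+1} = r_{k-1} − q_k·r_k inherits s_{k+1} = s_{k-1} − q_k·s_k, t_{k+1} = t_{k-1} − q_k·t_k, so r_k = a·s_k + b·t_k at every step:
  q = 3: r = 4, s = 1 − 3·0 = 1, t = 0 − 3·1 = -3  (check: 661·1 + 219·(-3) = 4)
  q = 54: r = 3, s = 0 − 54·1 = -54, t = 1 − 54·(-3) = 163  (check: 661·(-54) + 219·163 = 3)
  q = 1: r = 1, s = 1 − 1·(-54) = 55, t = -3 − 1·163 = -166  (check: 661·55 + 219·(-166) = 1)
The row with r = 1 (the gcd) gives the Bezout coefficients s = 55, t = -166.
Result: 661 · (55) + 219 · (-166) = 1.

gcd(661, 219) = 1; s = 55, t = -166 (check: 661·55 + 219·(-166) = 1).


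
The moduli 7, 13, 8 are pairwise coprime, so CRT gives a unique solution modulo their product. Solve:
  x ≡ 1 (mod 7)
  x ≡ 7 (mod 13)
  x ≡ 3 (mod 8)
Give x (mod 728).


Moduli 7, 13, 8 are pairwise coprime; by CRT there is a unique solution modulo M = 7 · 13 · 8 = 728.
Solve pairwise, accumulating the modulus:
  Start with x ≡ 1 (mod 7).
  Combine with x ≡ 7 (mod 13): since gcd(7, 13) = 1, we get a unique residue mod 91.
    Write x = 1 + 7·t and substitute into x ≡ 7 (mod 13): 7·t ≡ 7 − 1 = 6 (mod 13).
    The inverse of 7 mod 13 is 2 (since 7·2 = 14 = 1·13 + 1), so t ≡ 2·6 = 12 ≡ 12 (mod 13).
    Then x = 1 + 7·12 = 85, valid modulo lcm(7, 13) = 91: x ≡ 85 (mod 91).
  Combine with x ≡ 3 (mod 8): since gcd(91, 8) = 1, we get a unique residue mod 728.
    Write x = 85 + 91·t and substitute into x ≡ 3 (mod 8): 91·t ≡ 3 − 85 = -82 (mod 8).
    Reduce coefficients mod 8: 3·t ≡ 6 (mod 8).
    The inverse of 3 mod 8 is 3 (since 3·3 = 9 = 1·8 + 1), so t ≡ 3·6 = 18 ≡ 2 (mod 8).
    Then x = 85 + 91·2 = 267, valid modulo lcm(91, 8) = 728: x ≡ 267 (mod 728).
Verify: 267 mod 7 = 1 ✓, 267 mod 13 = 7 ✓, 267 mod 8 = 3 ✓.

x ≡ 267 (mod 728).


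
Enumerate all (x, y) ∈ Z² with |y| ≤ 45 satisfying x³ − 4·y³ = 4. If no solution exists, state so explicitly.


The equation is x³ - 4y³ = 4. For fixed y, x³ = 4·y³ + 4, so a solution requires the RHS to be a perfect cube.
Strategy: iterate y from -45 to 45, compute RHS = 4·y³ + 4, and check whether it is a (positive or negative) perfect cube.
Check small values of y:
  y = 0: RHS = 4 is not a perfect cube.
  y = 1: RHS = 8 = (2)³ ⇒ x = 2 works.
  y = -1: RHS = 0 = (0)³ ⇒ x = 0 works.
  y = 2: RHS = 36 is not a perfect cube.
  y = -2: RHS = -28 is not a perfect cube.
  y = 3: RHS = 112 is not a perfect cube.
  y = -3: RHS = -104 is not a perfect cube.
Continuing the search up to |y| = 45 finds no further solutions beyond those listed.
Collected solutions: (0, -1), (2, 1).

Solutions (with |y| ≤ 45): (0, -1), (2, 1).


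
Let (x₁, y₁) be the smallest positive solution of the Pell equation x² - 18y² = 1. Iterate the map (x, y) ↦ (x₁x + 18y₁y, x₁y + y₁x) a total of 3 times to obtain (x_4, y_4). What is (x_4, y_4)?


Step 1: Find the fundamental solution (x₁, y₁) of x² - 18y² = 1.
  Expand √18 as a continued fraction. a₀ = ⌊√18⌋ = 4; iterate m_{k+1} = d_k·a_k − m_k, d_{k+1} = (18 − m_{k+1}²)/d_k, a_{k+1} = ⌊(a₀ + m_{k+1})/d_{k+1}⌋ (starting m₀ = 0, d₀ = 1), with convergents p_k = a_k·p_{k-1} + p_{k-2}, q_k = a_k·q_{k-1} + q_{k-2} (p₋₁ = 1, q₋₁ = 0):
  k = 0: a₀ = 4; p₀/q₀ = 4/1; p₀² − 18·q₀² = 16 − 18 = -2.
  k = 1: m = 4, d = 2, a = ⌊(4 + 4)/2⌋ = 4; p/q = (4·4 + 1)/(4·1 + 0) = 17/4; p² − 18·q² = 289 − 288 = 1.
  The first convergent with p² − 18·q² = 1 gives the fundamental solution (x₁, y₁) = (17, 4).
Step 2: Apply the recurrence (x_{n+1}, y_{n+1}) = (x₁x_n + 18y₁y_n, x₁y_n + y₁x_n) repeatedly.
  From (x_1, y_1) = (17, 4): x_2 = 17·17 + 18·4·4 = 577; y_2 = 17·4 + 4·17 = 136.
  From (x_2, y_2) = (577, 136): x_3 = 17·577 + 18·4·136 = 19601; y_3 = 17·136 + 4·577 = 4620.
  From (x_3, y_3) = (19601, 4620): x_4 = 17·19601 + 18·4·4620 = 665857; y_4 = 17·4620 + 4·19601 = 156944.
Step 3: Verify x_4² - 18·y_4² = 443365544449 - 443365544448 = 1 (should be 1). ✓

(x_1, y_1) = (17, 4); (x_4, y_4) = (665857, 156944).


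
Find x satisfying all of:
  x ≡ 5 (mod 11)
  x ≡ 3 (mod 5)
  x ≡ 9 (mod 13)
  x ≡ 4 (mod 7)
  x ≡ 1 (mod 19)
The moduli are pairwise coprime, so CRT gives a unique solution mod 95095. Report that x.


Product of moduli M = 11 · 5 · 13 · 7 · 19 = 95095.
Merge one congruence at a time:
  Start: x ≡ 5 (mod 11).
  Combine with x ≡ 3 (mod 5); new modulus lcm = 55.
    Write x = 5 + 11·t and substitute into x ≡ 3 (mod 5): 11·t ≡ 3 − 5 = -2 (mod 5).
    Reduce coefficients mod 5: 1·t ≡ 3 (mod 5).
    So t ≡ 3 (mod 5).
    Then x = 5 + 11·3 = 38, valid modulo lcm(11, 5) = 55: x ≡ 38 (mod 55).
  Combine with x ≡ 9 (mod 13); new modulus lcm = 715.
    Write x = 38 + 55·t and substitute into x ≡ 9 (mod 13): 55·t ≡ 9 − 38 = -29 (mod 13).
    Reduce coefficients mod 13: 3·t ≡ 10 (mod 13).
    The inverse of 3 mod 13 is 9 (since 3·9 = 27 = 2·13 + 1), so t ≡ 9·10 = 90 ≡ 12 (mod 13).
    Then x = 38 + 55·12 = 698, valid modulo lcm(55, 13) = 715: x ≡ 698 (mod 715).
  Combine with x ≡ 4 (mod 7); new modulus lcm = 5005.
    Write x = 698 + 715·t and substitute into x ≡ 4 (mod 7): 715·t ≡ 4 − 698 = -694 (mod 7).
    Reduce coefficients mod 7: 1·t ≡ 6 (mod 7).
    So t ≡ 6 (mod 7).
    Then x = 698 + 715·6 = 4988, valid modulo lcm(715, 7) = 5005: x ≡ 4988 (mod 5005).
  Combine with x ≡ 1 (mod 19); new modulus lcm = 95095.
    Write x = 4988 + 5005·t and substitute into x ≡ 1 (mod 19): 5005·t ≡ 1 − 4988 = -4987 (mod 19).
    Reduce coefficients mod 19: 8·t ≡ 10 (mod 19).
    The inverse of 8 mod 19 is 12 (since 8·12 = 96 = 5·19 + 1), so t ≡ 12·10 = 120 ≡ 6 (mod 19).
    Then x = 4988 + 5005·6 = 35018, valid modulo lcm(5005, 19) = 95095: x ≡ 35018 (mod 95095).
Verify against each original: 35018 mod 11 = 5, 35018 mod 5 = 3, 35018 mod 13 = 9, 35018 mod 7 = 4, 35018 mod 19 = 1.

x ≡ 35018 (mod 95095).


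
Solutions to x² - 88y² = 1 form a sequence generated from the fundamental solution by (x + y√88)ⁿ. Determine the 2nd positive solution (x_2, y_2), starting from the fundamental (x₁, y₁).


Step 1: Find the fundamental solution (x₁, y₁) of x² - 88y² = 1.
  Expand √88 as a continued fraction. a₀ = ⌊√88⌋ = 9; iterate m_{k+1} = d_k·a_k − m_k, d_{k+1} = (88 − m_{k+1}²)/d_k, a_{k+1} = ⌊(a₀ + m_{k+1})/d_{k+1}⌋ (starting m₀ = 0, d₀ = 1), with convergents p_k = a_k·p_{k-1} + p_{k-2}, q_k = a_k·q_{k-1} + q_{k-2} (p₋₁ = 1, q₋₁ = 0):
  k = 0: a₀ = 9; p₀/q₀ = 9/1; p₀² − 88·q₀² = 81 − 88 = -7.
  k = 1: m = 9, d = 7, a = ⌊(9 + 9)/7⌋ = 2; p/q = (2·9 + 1)/(2·1 + 0) = 19/2; p² − 88·q² = 361 − 352 = 9.
  k = 2: m = 5, d = 9, a = ⌊(9 + 5)/9⌋ = 1; p/q = (1·19 + 9)/(1·2 + 1) = 28/3; p² − 88·q² = 784 − 792 = -8.
  k = 3: m = 4, d = 8, a = ⌊(9 + 4)/8⌋ = 1; p/q = (1·28 + 19)/(1·3 + 2) = 47/5; p² − 88·q² = 2209 − 2200 = 9.
  k = 4: m = 4, d = 9, a = ⌊(9 + 4)/9⌋ = 1; p/q = (1·47 + 28)/(1·5 + 3) = 75/8; p² − 88·q² = 5625 − 5632 = -7.
  k = 5: m = 5, d = 7, a = ⌊(9 + 5)/7⌋ = 2; p/q = (2·75 + 47)/(2·8 + 5) = 197/21; p² − 88·q² = 38809 − 38808 = 1.
  The first convergent with p² − 88·q² = 1 gives the fundamental solution (x₁, y₁) = (197, 21).
Step 2: Apply the recurrence (x_{n+1}, y_{n+1}) = (x₁x_n + 88y₁y_n, x₁y_n + y₁x_n) repeatedly.
  From (x_1, y_1) = (197, 21): x_2 = 197·197 + 88·21·21 = 77617; y_2 = 197·21 + 21·197 = 8274.
Step 3: Verify x_2² - 88·y_2² = 6024398689 - 6024398688 = 1 (should be 1). ✓

(x_1, y_1) = (197, 21); (x_2, y_2) = (77617, 8274).


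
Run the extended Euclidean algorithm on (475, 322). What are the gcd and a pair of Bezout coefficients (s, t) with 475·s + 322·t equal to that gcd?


Euclidean algorithm on (475, 322) — divide until remainder is 0:
  475 = 1 · 322 + 153
  322 = 2 · 153 + 16
  153 = 9 · 16 + 9
  16 = 1 · 9 + 7
  9 = 1 · 7 + 2
  7 = 3 · 2 + 1
  2 = 2 · 1 + 0
gcd(475, 322) = 1.
Track Bezout coefficients alongside the remainders: start with r₀ = 475 = a·1 + b·0 (s = 1, t = 0) and r₁ = 322 = a·0 + b·1 (s = 0, t = 1); each new remainder r_{k+1} = r_{k-1} − q_k·r_k inherits s_{k+1} = s_{k-1} − q_k·s_k, t_{k+1} = t_{k-1} − q_k·t_k, so r_k = a·s_k + b·t_k at every step:
  q = 1: r = 153, s = 1 − 1·0 = 1, t = 0 − 1·1 = -1  (check: 475·1 + 322·(-1) = 153)
  q = 2: r = 16, s = 0 − 2·1 = -2, t = 1 − 2·(-1) = 3  (check: 475·(-2) + 322·3 = 16)
  q = 9: r = 9, s = 1 − 9·(-2) = 19, t = -1 − 9·3 = -28  (check: 475·19 + 322·(-28) = 9)
  q = 1: r = 7, s = -2 − 1·19 = -21, t = 3 − 1·(-28) = 31  (check: 475·(-21) + 322·31 = 7)
  q = 1: r = 2, s = 19 − 1·(-21) = 40, t = -28 − 1·31 = -59  (check: 475·40 + 322·(-59) = 2)
  q = 3: r = 1, s = -21 − 3·40 = -141, t = 31 − 3·(-59) = 208  (check: 475·(-141) + 322·208 = 1)
The row with r = 1 (the gcd) gives the Bezout coefficients s = -141, t = 208.
Result: 475 · (-141) + 322 · (208) = 1.

gcd(475, 322) = 1; s = -141, t = 208 (check: 475·(-141) + 322·208 = 1).


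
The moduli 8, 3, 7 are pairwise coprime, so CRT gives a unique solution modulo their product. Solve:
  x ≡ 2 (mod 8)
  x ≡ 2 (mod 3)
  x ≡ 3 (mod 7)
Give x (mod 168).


Moduli 8, 3, 7 are pairwise coprime; by CRT there is a unique solution modulo M = 8 · 3 · 7 = 168.
Solve pairwise, accumulating the modulus:
  Start with x ≡ 2 (mod 8).
  Combine with x ≡ 2 (mod 3): since gcd(8, 3) = 1, we get a unique residue mod 24.
    Write x = 2 + 8·t and substitute into x ≡ 2 (mod 3): 8·t ≡ 2 − 2 = 0 (mod 3).
    Reduce coefficients mod 3: 2·t ≡ 0 (mod 3).
    The inverse of 2 mod 3 is 2 (since 2·2 = 4 = 1·3 + 1), so t ≡ 2·0 = 0 ≡ 0 (mod 3).
    Then x = 2 + 8·0 = 2, valid modulo lcm(8, 3) = 24: x ≡ 2 (mod 24).
  Combine with x ≡ 3 (mod 7): since gcd(24, 7) = 1, we get a unique residue mod 168.
    Write x = 2 + 24·t and substitute into x ≡ 3 (mod 7): 24·t ≡ 3 − 2 = 1 (mod 7).
    Reduce coefficients mod 7: 3·t ≡ 1 (mod 7).
    The inverse of 3 mod 7 is 5 (since 3·5 = 15 = 2·7 + 1), so t ≡ 5·1 = 5 ≡ 5 (mod 7).
    Then x = 2 + 24·5 = 122, valid modulo lcm(24, 7) = 168: x ≡ 122 (mod 168).
Verify: 122 mod 8 = 2 ✓, 122 mod 3 = 2 ✓, 122 mod 7 = 3 ✓.

x ≡ 122 (mod 168).


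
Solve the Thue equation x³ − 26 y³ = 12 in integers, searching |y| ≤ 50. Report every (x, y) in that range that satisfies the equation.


The equation is x³ - 26y³ = 12. For fixed y, x³ = 26·y³ + 12, so a solution requires the RHS to be a perfect cube.
Strategy: iterate y from -50 to 50, compute RHS = 26·y³ + 12, and check whether it is a (positive or negative) perfect cube.
Check small values of y:
  y = 0: RHS = 12 is not a perfect cube.
  y = 1: RHS = 38 is not a perfect cube.
  y = -1: RHS = -14 is not a perfect cube.
  y = 2: RHS = 220 is not a perfect cube.
  y = -2: RHS = -196 is not a perfect cube.
  y = 3: RHS = 714 is not a perfect cube.
  y = -3: RHS = -690 is not a perfect cube.
Continuing the search up to |y| = 50 finds no solutions either.
No (x, y) in the scanned range satisfies the equation.

No integer solutions with |y| ≤ 50.


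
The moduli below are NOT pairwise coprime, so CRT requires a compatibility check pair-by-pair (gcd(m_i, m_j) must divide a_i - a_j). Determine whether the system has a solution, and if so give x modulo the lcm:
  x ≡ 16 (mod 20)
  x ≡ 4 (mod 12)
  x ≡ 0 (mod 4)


Moduli 20, 12, 4 are not pairwise coprime, so CRT works modulo lcm(m_i) when all pairwise compatibility conditions hold.
Pairwise compatibility: gcd(m_i, m_j) must divide a_i - a_j for every pair.
Merge one congruence at a time:
  Start: x ≡ 16 (mod 20).
  Combine with x ≡ 4 (mod 12): gcd(20, 12) = 4; 4 - 16 = -12, which IS divisible by 4, so compatible.
    Write x = 16 + 20·t and substitute into x ≡ 4 (mod 12): 20·t ≡ 4 − 16 = -12 (mod 12).
    Divide the congruence (and modulus) by g = 4: 5·t ≡ -3 (mod 3).
    Reduce coefficients mod 3: 2·t ≡ 0 (mod 3).
    The inverse of 2 mod 3 is 2 (since 2·2 = 4 = 1·3 + 1), so t ≡ 2·0 = 0 ≡ 0 (mod 3).
    Then x = 16 + 20·0 = 16, valid modulo lcm(20, 12) = 60: x ≡ 16 (mod 60).
  Combine with x ≡ 0 (mod 4): gcd(60, 4) = 4; 0 - 16 = -16, which IS divisible by 4, so compatible.
    Write x = 16 + 60·t and substitute into x ≡ 0 (mod 4): 60·t ≡ 0 − 16 = -16 (mod 4).
    Divide the congruence (and modulus) by g = 4: 15·t ≡ -4 (mod 1).
    Modulo 1 every t works; take t = 0.
    Then x = 16 + 60·0 = 16, valid modulo lcm(60, 4) = 60: x ≡ 16 (mod 60).
Verify: 16 mod 20 = 16, 16 mod 12 = 4, 16 mod 4 = 0.

x ≡ 16 (mod 60).


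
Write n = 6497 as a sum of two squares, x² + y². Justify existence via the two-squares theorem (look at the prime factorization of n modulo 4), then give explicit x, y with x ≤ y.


Step 1: Factor n = 6497 = 73 · 89.
Step 2: Check the mod-4 condition on each prime factor: 73 ≡ 1 (mod 4), exponent 1; 89 ≡ 1 (mod 4), exponent 1.
All primes ≡ 3 (mod 4) appear to even exponent (or don't appear), so by the two-squares theorem n IS expressible as a sum of two squares.
Step 3: Build a representation. Here n = 73 · 89 is a product of primes ≡ 1 (mod 4). Each prime p ≡ 1 (mod 4) is itself a sum of two squares; find a² by testing p − a² for a perfect square:
  73: 73 − 1² = 72, 73 − 2² = 69, 73 − 3² = 64 = 8² ⇒ 73 = 3² + 8².
  89: 89 − 1² = 88, 89 − 2² = 85, 89 − 3² = 80, 89 − 4² = 73, 89 − 5² = 64 = 8² ⇒ 89 = 5² + 8².
  Combine using the Brahmagupta–Fibonacci identity (a² + b²)(c² + d²) = (ac − bd)² + (ad + bc)² = (ac + bd)² + (ad − bc)²:
  73 · 89 = 6497: from (3² + 8²)(5² + 8²), take (3·5 − 8·8, 3·8 + 8·5) = (15 − 64, 24 + 40) = (-49, 64); dropping signs (only squares matter) gives (49, 64); check 49² + 64² = 2401 + 4096 = 6497 ✓.
Step 4: Order so x ≤ y and verify: 49² + 64² = 2401 + 4096 = 6497 = n. ✓

n = 6497 = 49² + 64² (one valid representation with x ≤ y).


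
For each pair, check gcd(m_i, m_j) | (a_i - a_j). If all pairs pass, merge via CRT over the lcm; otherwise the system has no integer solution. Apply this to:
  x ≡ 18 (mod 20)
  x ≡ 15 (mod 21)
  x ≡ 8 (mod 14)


Moduli 20, 21, 14 are not pairwise coprime, so CRT works modulo lcm(m_i) when all pairwise compatibility conditions hold.
Pairwise compatibility: gcd(m_i, m_j) must divide a_i - a_j for every pair.
Merge one congruence at a time:
  Start: x ≡ 18 (mod 20).
  Combine with x ≡ 15 (mod 21): gcd(20, 21) = 1; 15 - 18 = -3, which IS divisible by 1, so compatible.
    Write x = 18 + 20·t and substitute into x ≡ 15 (mod 21): 20·t ≡ 15 − 18 = -3 (mod 21).
    Reduce coefficients mod 21: 20·t ≡ 18 (mod 21).
    The inverse of 20 mod 21 is 20 (since 20·20 = 400 = 19·21 + 1), so t ≡ 20·18 = 360 ≡ 3 (mod 21).
    Then x = 18 + 20·3 = 78, valid modulo lcm(20, 21) = 420: x ≡ 78 (mod 420).
  Combine with x ≡ 8 (mod 14): gcd(420, 14) = 14; 8 - 78 = -70, which IS divisible by 14, so compatible.
    Write x = 78 + 420·t and substitute into x ≡ 8 (mod 14): 420·t ≡ 8 − 78 = -70 (mod 14).
    Divide the congruence (and modulus) by g = 14: 30·t ≡ -5 (mod 1).
    Modulo 1 every t works; take t = 0.
    Then x = 78 + 420·0 = 78, valid modulo lcm(420, 14) = 420: x ≡ 78 (mod 420).
Verify: 78 mod 20 = 18, 78 mod 21 = 15, 78 mod 14 = 8.

x ≡ 78 (mod 420).


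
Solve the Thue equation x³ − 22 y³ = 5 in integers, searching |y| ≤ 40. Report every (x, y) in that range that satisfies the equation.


The equation is x³ - 22y³ = 5. For fixed y, x³ = 22·y³ + 5, so a solution requires the RHS to be a perfect cube.
Strategy: iterate y from -40 to 40, compute RHS = 22·y³ + 5, and check whether it is a (positive or negative) perfect cube.
Check small values of y:
  y = 0: RHS = 5 is not a perfect cube.
  y = 1: RHS = 27 = (3)³ ⇒ x = 3 works.
  y = -1: RHS = -17 is not a perfect cube.
  y = 2: RHS = 181 is not a perfect cube.
  y = -2: RHS = -171 is not a perfect cube.
  y = 3: RHS = 599 is not a perfect cube.
  y = -3: RHS = -589 is not a perfect cube.
Continuing the search up to |y| = 40 finds no further solutions beyond those listed.
Collected solutions: (3, 1).

Solutions (with |y| ≤ 40): (3, 1).


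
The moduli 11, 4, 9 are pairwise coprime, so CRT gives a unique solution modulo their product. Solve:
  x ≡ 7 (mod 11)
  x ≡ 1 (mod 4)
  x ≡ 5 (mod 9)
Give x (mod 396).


Moduli 11, 4, 9 are pairwise coprime; by CRT there is a unique solution modulo M = 11 · 4 · 9 = 396.
Solve pairwise, accumulating the modulus:
  Start with x ≡ 7 (mod 11).
  Combine with x ≡ 1 (mod 4): since gcd(11, 4) = 1, we get a unique residue mod 44.
    Write x = 7 + 11·t and substitute into x ≡ 1 (mod 4): 11·t ≡ 1 − 7 = -6 (mod 4).
    Reduce coefficients mod 4: 3·t ≡ 2 (mod 4).
    The inverse of 3 mod 4 is 3 (since 3·3 = 9 = 2·4 + 1), so t ≡ 3·2 = 6 ≡ 2 (mod 4).
    Then x = 7 + 11·2 = 29, valid modulo lcm(11, 4) = 44: x ≡ 29 (mod 44).
  Combine with x ≡ 5 (mod 9): since gcd(44, 9) = 1, we get a unique residue mod 396.
    Write x = 29 + 44·t and substitute into x ≡ 5 (mod 9): 44·t ≡ 5 − 29 = -24 (mod 9).
    Reduce coefficients mod 9: 8·t ≡ 3 (mod 9).
    The inverse of 8 mod 9 is 8 (since 8·8 = 64 = 7·9 + 1), so t ≡ 8·3 = 24 ≡ 6 (mod 9).
    Then x = 29 + 44·6 = 293, valid modulo lcm(44, 9) = 396: x ≡ 293 (mod 396).
Verify: 293 mod 11 = 7 ✓, 293 mod 4 = 1 ✓, 293 mod 9 = 5 ✓.

x ≡ 293 (mod 396).


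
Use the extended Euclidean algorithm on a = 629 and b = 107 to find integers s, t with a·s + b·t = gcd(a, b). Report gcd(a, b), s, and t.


Euclidean algorithm on (629, 107) — divide until remainder is 0:
  629 = 5 · 107 + 94
  107 = 1 · 94 + 13
  94 = 7 · 13 + 3
  13 = 4 · 3 + 1
  3 = 3 · 1 + 0
gcd(629, 107) = 1.
Track Bezout coefficients alongside the remainders: start with r₀ = 629 = a·1 + b·0 (s = 1, t = 0) and r₁ = 107 = a·0 + b·1 (s = 0, t = 1); each new remainder r_{k+1} = r_{k-1} − q_k·r_k inherits s_{k+1} = s_{k-1} − q_k·s_k, t_{k+1} = t_{k-1} − q_k·t_k, so r_k = a·s_k + b·t_k at every step:
  q = 5: r = 94, s = 1 − 5·0 = 1, t = 0 − 5·1 = -5  (check: 629·1 + 107·(-5) = 94)
  q = 1: r = 13, s = 0 − 1·1 = -1, t = 1 − 1·(-5) = 6  (check: 629·(-1) + 107·6 = 13)
  q = 7: r = 3, s = 1 − 7·(-1) = 8, t = -5 − 7·6 = -47  (check: 629·8 + 107·(-47) = 3)
  q = 4: r = 1, s = -1 − 4·8 = -33, t = 6 − 4·(-47) = 194  (check: 629·(-33) + 107·194 = 1)
The row with r = 1 (the gcd) gives the Bezout coefficients s = -33, t = 194.
Result: 629 · (-33) + 107 · (194) = 1.

gcd(629, 107) = 1; s = -33, t = 194 (check: 629·(-33) + 107·194 = 1).


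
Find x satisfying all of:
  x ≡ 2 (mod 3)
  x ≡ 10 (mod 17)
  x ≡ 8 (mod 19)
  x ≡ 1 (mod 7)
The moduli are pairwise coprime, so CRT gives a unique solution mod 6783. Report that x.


Product of moduli M = 3 · 17 · 19 · 7 = 6783.
Merge one congruence at a time:
  Start: x ≡ 2 (mod 3).
  Combine with x ≡ 10 (mod 17); new modulus lcm = 51.
    Write x = 2 + 3·t and substitute into x ≡ 10 (mod 17): 3·t ≡ 10 − 2 = 8 (mod 17).
    The inverse of 3 mod 17 is 6 (since 3·6 = 18 = 1·17 + 1), so t ≡ 6·8 = 48 ≡ 14 (mod 17).
    Then x = 2 + 3·14 = 44, valid modulo lcm(3, 17) = 51: x ≡ 44 (mod 51).
  Combine with x ≡ 8 (mod 19); new modulus lcm = 969.
    Write x = 44 + 51·t and substitute into x ≡ 8 (mod 19): 51·t ≡ 8 − 44 = -36 (mod 19).
    Reduce coefficients mod 19: 13·t ≡ 2 (mod 19).
    The inverse of 13 mod 19 is 3 (since 13·3 = 39 = 2·19 + 1), so t ≡ 3·2 = 6 ≡ 6 (mod 19).
    Then x = 44 + 51·6 = 350, valid modulo lcm(51, 19) = 969: x ≡ 350 (mod 969).
  Combine with x ≡ 1 (mod 7); new modulus lcm = 6783.
    Write x = 350 + 969·t and substitute into x ≡ 1 (mod 7): 969·t ≡ 1 − 350 = -349 (mod 7).
    Reduce coefficients mod 7: 3·t ≡ 1 (mod 7).
    The inverse of 3 mod 7 is 5 (since 3·5 = 15 = 2·7 + 1), so t ≡ 5·1 = 5 ≡ 5 (mod 7).
    Then x = 350 + 969·5 = 5195, valid modulo lcm(969, 7) = 6783: x ≡ 5195 (mod 6783).
Verify against each original: 5195 mod 3 = 2, 5195 mod 17 = 10, 5195 mod 19 = 8, 5195 mod 7 = 1.

x ≡ 5195 (mod 6783).


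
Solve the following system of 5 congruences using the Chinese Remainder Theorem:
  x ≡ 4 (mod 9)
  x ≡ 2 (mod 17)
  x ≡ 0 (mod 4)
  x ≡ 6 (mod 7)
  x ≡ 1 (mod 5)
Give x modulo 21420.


Product of moduli M = 9 · 17 · 4 · 7 · 5 = 21420.
Merge one congruence at a time:
  Start: x ≡ 4 (mod 9).
  Combine with x ≡ 2 (mod 17); new modulus lcm = 153.
    Write x = 4 + 9·t and substitute into x ≡ 2 (mod 17): 9·t ≡ 2 − 4 = -2 (mod 17).
    Reduce coefficients mod 17: 9·t ≡ 15 (mod 17).
    The inverse of 9 mod 17 is 2 (since 9·2 = 18 = 1·17 + 1), so t ≡ 2·15 = 30 ≡ 13 (mod 17).
    Then x = 4 + 9·13 = 121, valid modulo lcm(9, 17) = 153: x ≡ 121 (mod 153).
  Combine with x ≡ 0 (mod 4); new modulus lcm = 612.
    Write x = 121 + 153·t and substitute into x ≡ 0 (mod 4): 153·t ≡ 0 − 121 = -121 (mod 4).
    Reduce coefficients mod 4: 1·t ≡ 3 (mod 4).
    So t ≡ 3 (mod 4).
    Then x = 121 + 153·3 = 580, valid modulo lcm(153, 4) = 612: x ≡ 580 (mod 612).
  Combine with x ≡ 6 (mod 7); new modulus lcm = 4284.
    Write x = 580 + 612·t and substitute into x ≡ 6 (mod 7): 612·t ≡ 6 − 580 = -574 (mod 7).
    Reduce coefficients mod 7: 3·t ≡ 0 (mod 7).
    The inverse of 3 mod 7 is 5 (since 3·5 = 15 = 2·7 + 1), so t ≡ 5·0 = 0 ≡ 0 (mod 7).
    Then x = 580 + 612·0 = 580, valid modulo lcm(612, 7) = 4284: x ≡ 580 (mod 4284).
  Combine with x ≡ 1 (mod 5); new modulus lcm = 21420.
    Write x = 580 + 4284·t and substitute into x ≡ 1 (mod 5): 4284·t ≡ 1 − 580 = -579 (mod 5).
    Reduce coefficients mod 5: 4·t ≡ 1 (mod 5).
    The inverse of 4 mod 5 is 4 (since 4·4 = 16 = 3·5 + 1), so t ≡ 4·1 = 4 ≡ 4 (mod 5).
    Then x = 580 + 4284·4 = 17716, valid modulo lcm(4284, 5) = 21420: x ≡ 17716 (mod 21420).
Verify against each original: 17716 mod 9 = 4, 17716 mod 17 = 2, 17716 mod 4 = 0, 17716 mod 7 = 6, 17716 mod 5 = 1.

x ≡ 17716 (mod 21420).


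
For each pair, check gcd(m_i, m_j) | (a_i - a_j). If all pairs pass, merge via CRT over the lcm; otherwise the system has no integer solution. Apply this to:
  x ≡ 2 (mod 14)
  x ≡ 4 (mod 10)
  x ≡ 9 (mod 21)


Moduli 14, 10, 21 are not pairwise coprime, so CRT works modulo lcm(m_i) when all pairwise compatibility conditions hold.
Pairwise compatibility: gcd(m_i, m_j) must divide a_i - a_j for every pair.
Merge one congruence at a time:
  Start: x ≡ 2 (mod 14).
  Combine with x ≡ 4 (mod 10): gcd(14, 10) = 2; 4 - 2 = 2, which IS divisible by 2, so compatible.
    Write x = 2 + 14·t and substitute into x ≡ 4 (mod 10): 14·t ≡ 4 − 2 = 2 (mod 10).
    Divide the congruence (and modulus) by g = 2: 7·t ≡ 1 (mod 5).
    Reduce coefficients mod 5: 2·t ≡ 1 (mod 5).
    The inverse of 2 mod 5 is 3 (since 2·3 = 6 = 1·5 + 1), so t ≡ 3·1 = 3 ≡ 3 (mod 5).
    Then x = 2 + 14·3 = 44, valid modulo lcm(14, 10) = 70: x ≡ 44 (mod 70).
  Combine with x ≡ 9 (mod 21): gcd(70, 21) = 7; 9 - 44 = -35, which IS divisible by 7, so compatible.
    Write x = 44 + 70·t and substitute into x ≡ 9 (mod 21): 70·t ≡ 9 − 44 = -35 (mod 21).
    Divide the congruence (and modulus) by g = 7: 10·t ≡ -5 (mod 3).
    Reduce coefficients mod 3: 1·t ≡ 1 (mod 3).
    So t ≡ 1 (mod 3).
    Then x = 44 + 70·1 = 114, valid modulo lcm(70, 21) = 210: x ≡ 114 (mod 210).
Verify: 114 mod 14 = 2, 114 mod 10 = 4, 114 mod 21 = 9.

x ≡ 114 (mod 210).


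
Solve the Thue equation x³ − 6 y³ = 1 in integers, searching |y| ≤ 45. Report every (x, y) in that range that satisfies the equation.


The equation is x³ - 6y³ = 1. For fixed y, x³ = 6·y³ + 1, so a solution requires the RHS to be a perfect cube.
Strategy: iterate y from -45 to 45, compute RHS = 6·y³ + 1, and check whether it is a (positive or negative) perfect cube.
Check small values of y:
  y = 0: RHS = 1 = (1)³ ⇒ x = 1 works.
  y = 1: RHS = 7 is not a perfect cube.
  y = -1: RHS = -5 is not a perfect cube.
  y = 2: RHS = 49 is not a perfect cube.
  y = -2: RHS = -47 is not a perfect cube.
  y = 3: RHS = 163 is not a perfect cube.
  y = -3: RHS = -161 is not a perfect cube.
Continuing the search up to |y| = 45 finds no further solutions beyond those listed.
Collected solutions: (1, 0).

Solutions (with |y| ≤ 45): (1, 0).


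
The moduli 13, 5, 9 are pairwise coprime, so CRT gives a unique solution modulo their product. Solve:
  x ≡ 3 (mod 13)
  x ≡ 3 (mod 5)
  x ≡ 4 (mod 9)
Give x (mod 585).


Moduli 13, 5, 9 are pairwise coprime; by CRT there is a unique solution modulo M = 13 · 5 · 9 = 585.
Solve pairwise, accumulating the modulus:
  Start with x ≡ 3 (mod 13).
  Combine with x ≡ 3 (mod 5): since gcd(13, 5) = 1, we get a unique residue mod 65.
    Write x = 3 + 13·t and substitute into x ≡ 3 (mod 5): 13·t ≡ 3 − 3 = 0 (mod 5).
    Reduce coefficients mod 5: 3·t ≡ 0 (mod 5).
    The inverse of 3 mod 5 is 2 (since 3·2 = 6 = 1·5 + 1), so t ≡ 2·0 = 0 ≡ 0 (mod 5).
    Then x = 3 + 13·0 = 3, valid modulo lcm(13, 5) = 65: x ≡ 3 (mod 65).
  Combine with x ≡ 4 (mod 9): since gcd(65, 9) = 1, we get a unique residue mod 585.
    Write x = 3 + 65·t and substitute into x ≡ 4 (mod 9): 65·t ≡ 4 − 3 = 1 (mod 9).
    Reduce coefficients mod 9: 2·t ≡ 1 (mod 9).
    The inverse of 2 mod 9 is 5 (since 2·5 = 10 = 1·9 + 1), so t ≡ 5·1 = 5 ≡ 5 (mod 9).
    Then x = 3 + 65·5 = 328, valid modulo lcm(65, 9) = 585: x ≡ 328 (mod 585).
Verify: 328 mod 13 = 3 ✓, 328 mod 5 = 3 ✓, 328 mod 9 = 4 ✓.

x ≡ 328 (mod 585).


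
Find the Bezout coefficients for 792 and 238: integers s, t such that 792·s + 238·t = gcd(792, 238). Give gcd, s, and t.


Euclidean algorithm on (792, 238) — divide until remainder is 0:
  792 = 3 · 238 + 78
  238 = 3 · 78 + 4
  78 = 19 · 4 + 2
  4 = 2 · 2 + 0
gcd(792, 238) = 2.
Track Bezout coefficients alongside the remainders: start with r₀ = 792 = a·1 + b·0 (s = 1, t = 0) and r₁ = 238 = a·0 + b·1 (s = 0, t = 1); each new remainder r_{k+1} = r_{k-1} − q_k·r_k inherits s_{k+1} = s_{k-1} − q_k·s_k, t_{k+1} = t_{k-1} − q_k·t_k, so r_k = a·s_k + b·t_k at every step:
  q = 3: r = 78, s = 1 − 3·0 = 1, t = 0 − 3·1 = -3  (check: 792·1 + 238·(-3) = 78)
  q = 3: r = 4, s = 0 − 3·1 = -3, t = 1 − 3·(-3) = 10  (check: 792·(-3) + 238·10 = 4)
  q = 19: r = 2, s = 1 − 19·(-3) = 58, t = -3 − 19·10 = -193  (check: 792·58 + 238·(-193) = 2)
The row with r = 2 (the gcd) gives the Bezout coefficients s = 58, t = -193.
Result: 792 · (58) + 238 · (-193) = 2.

gcd(792, 238) = 2; s = 58, t = -193 (check: 792·58 + 238·(-193) = 2).


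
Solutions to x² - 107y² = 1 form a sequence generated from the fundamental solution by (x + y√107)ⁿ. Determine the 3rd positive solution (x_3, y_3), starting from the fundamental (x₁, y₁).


Step 1: Find the fundamental solution (x₁, y₁) of x² - 107y² = 1.
  Expand √107 as a continued fraction. a₀ = ⌊√107⌋ = 10; iterate m_{k+1} = d_k·a_k − m_k, d_{k+1} = (107 − m_{k+1}²)/d_k, a_{k+1} = ⌊(a₀ + m_{k+1})/d_{k+1}⌋ (starting m₀ = 0, d₀ = 1), with convergents p_k = a_k·p_{k-1} + p_{k-2}, q_k = a_k·q_{k-1} + q_{k-2} (p₋₁ = 1, q₋₁ = 0):
  k = 0: a₀ = 10; p₀/q₀ = 10/1; p₀² − 107·q₀² = 100 − 107 = -7.
  k = 1: m = 10, d = 7, a = ⌊(10 + 10)/7⌋ = 2; p/q = (2·10 + 1)/(2·1 + 0) = 21/2; p² − 107·q² = 441 − 428 = 13.
  k = 2: m = 4, d = 13, a = ⌊(10 + 4)/13⌋ = 1; p/q = (1·21 + 10)/(1·2 + 1) = 31/3; p² − 107·q² = 961 − 963 = -2.
  k = 3: m = 9, d = 2, a = ⌊(10 + 9)/2⌋ = 9; p/q = (9·31 + 21)/(9·3 + 2) = 300/29; p² − 107·q² = 90000 − 89987 = 13.
  k = 4: m = 9, d = 13, a = ⌊(10 + 9)/13⌋ = 1; p/q = (1·300 + 31)/(1·29 + 3) = 331/32; p² − 107·q² = 109561 − 109568 = -7.
  k = 5: m = 4, d = 7, a = ⌊(10 + 4)/7⌋ = 2; p/q = (2·331 + 300)/(2·32 + 29) = 962/93; p² − 107·q² = 925444 − 925443 = 1.
  The first convergent with p² − 107·q² = 1 gives the fundamental solution (x₁, y₁) = (962, 93).
Step 2: Apply the recurrence (x_{n+1}, y_{n+1}) = (x₁x_n + 107y₁y_n, x₁y_n + y₁x_n) repeatedly.
  From (x_1, y_1) = (962, 93): x_2 = 962·962 + 107·93·93 = 1850887; y_2 = 962·93 + 93·962 = 178932.
  From (x_2, y_2) = (1850887, 178932): x_3 = 962·1850887 + 107·93·178932 = 3561105626; y_3 = 962·178932 + 93·1850887 = 344265075.
Step 3: Verify x_3² - 107·y_3² = 12681473279528851876 - 12681473279528851875 = 1 (should be 1). ✓

(x_1, y_1) = (962, 93); (x_3, y_3) = (3561105626, 344265075).


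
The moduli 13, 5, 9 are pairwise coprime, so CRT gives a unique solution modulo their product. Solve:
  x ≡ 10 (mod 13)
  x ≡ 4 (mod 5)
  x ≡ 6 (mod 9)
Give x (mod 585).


Moduli 13, 5, 9 are pairwise coprime; by CRT there is a unique solution modulo M = 13 · 5 · 9 = 585.
Solve pairwise, accumulating the modulus:
  Start with x ≡ 10 (mod 13).
  Combine with x ≡ 4 (mod 5): since gcd(13, 5) = 1, we get a unique residue mod 65.
    Write x = 10 + 13·t and substitute into x ≡ 4 (mod 5): 13·t ≡ 4 − 10 = -6 (mod 5).
    Reduce coefficients mod 5: 3·t ≡ 4 (mod 5).
    The inverse of 3 mod 5 is 2 (since 3·2 = 6 = 1·5 + 1), so t ≡ 2·4 = 8 ≡ 3 (mod 5).
    Then x = 10 + 13·3 = 49, valid modulo lcm(13, 5) = 65: x ≡ 49 (mod 65).
  Combine with x ≡ 6 (mod 9): since gcd(65, 9) = 1, we get a unique residue mod 585.
    Write x = 49 + 65·t and substitute into x ≡ 6 (mod 9): 65·t ≡ 6 − 49 = -43 (mod 9).
    Reduce coefficients mod 9: 2·t ≡ 2 (mod 9).
    The inverse of 2 mod 9 is 5 (since 2·5 = 10 = 1·9 + 1), so t ≡ 5·2 = 10 ≡ 1 (mod 9).
    Then x = 49 + 65·1 = 114, valid modulo lcm(65, 9) = 585: x ≡ 114 (mod 585).
Verify: 114 mod 13 = 10 ✓, 114 mod 5 = 4 ✓, 114 mod 9 = 6 ✓.

x ≡ 114 (mod 585).
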